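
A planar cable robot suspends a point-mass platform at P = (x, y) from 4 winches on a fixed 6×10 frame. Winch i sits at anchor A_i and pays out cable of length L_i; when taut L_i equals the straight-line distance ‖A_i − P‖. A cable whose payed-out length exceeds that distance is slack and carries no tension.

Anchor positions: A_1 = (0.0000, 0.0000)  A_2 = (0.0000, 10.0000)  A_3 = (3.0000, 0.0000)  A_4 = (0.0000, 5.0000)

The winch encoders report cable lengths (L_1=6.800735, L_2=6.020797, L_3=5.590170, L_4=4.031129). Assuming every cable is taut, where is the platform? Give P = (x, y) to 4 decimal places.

circle eqns → linear via eq_j − eq_1; set k_j = A_j·A_j − L_j²
k_1 = 0.0000+0.0000−46.2500 = -46.2500
0.0000·x − 20.0000·y = k_1−k_2 = -110.0000
-6.0000·x + 0.0000·y = k_1−k_3 = -24.0000
0.0000·x − 10.0000·y = k_1−k_4 = -55.0000
solve first two rows → x=4.0000, y=5.5000
check cable 4: ‖A_4−P‖² = 16.2500 ≈ L_4² = 16.2500 ✓

(4.0000, 5.5000)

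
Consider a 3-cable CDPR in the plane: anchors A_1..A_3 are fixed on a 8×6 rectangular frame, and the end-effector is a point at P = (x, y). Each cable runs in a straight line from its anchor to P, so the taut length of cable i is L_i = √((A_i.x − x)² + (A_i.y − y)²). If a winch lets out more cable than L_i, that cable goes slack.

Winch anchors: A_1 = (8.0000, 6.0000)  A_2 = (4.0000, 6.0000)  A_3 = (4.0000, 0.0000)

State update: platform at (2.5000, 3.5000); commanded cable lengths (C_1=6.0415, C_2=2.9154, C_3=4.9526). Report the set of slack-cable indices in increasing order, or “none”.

3

i=1: geometric 6.0415 vs commanded 6.0415 ⇒ taut
i=2: geometric 2.9155 vs commanded 2.9154 ⇒ taut
i=3: geometric 3.8079 vs commanded 4.9526 ⇒ slack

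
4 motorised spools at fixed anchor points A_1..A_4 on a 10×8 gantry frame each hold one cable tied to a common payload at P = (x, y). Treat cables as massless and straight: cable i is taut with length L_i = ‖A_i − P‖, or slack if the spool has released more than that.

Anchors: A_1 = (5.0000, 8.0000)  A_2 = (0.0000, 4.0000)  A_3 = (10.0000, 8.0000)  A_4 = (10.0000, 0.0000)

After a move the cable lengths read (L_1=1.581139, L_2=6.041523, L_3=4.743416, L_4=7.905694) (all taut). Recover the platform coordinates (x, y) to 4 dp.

circle eqns → linear via eq_j − eq_1; set q_j = A_j·A_j − L_j²
q_1 = 25.0000+64.0000−2.5000 = 86.5000
10.0000·x + 8.0000·y = q_1−q_2 = 107.0000
-10.0000·x + 0.0000·y = q_1−q_3 = -55.0000
-10.0000·x + 16.0000·y = q_1−q_4 = 49.0000
solve first two rows → x=5.5000, y=6.5000
check cable 4: ‖A_4−P‖² = 62.5000 ≈ L_4² = 62.5000 ✓

(5.5000, 6.5000)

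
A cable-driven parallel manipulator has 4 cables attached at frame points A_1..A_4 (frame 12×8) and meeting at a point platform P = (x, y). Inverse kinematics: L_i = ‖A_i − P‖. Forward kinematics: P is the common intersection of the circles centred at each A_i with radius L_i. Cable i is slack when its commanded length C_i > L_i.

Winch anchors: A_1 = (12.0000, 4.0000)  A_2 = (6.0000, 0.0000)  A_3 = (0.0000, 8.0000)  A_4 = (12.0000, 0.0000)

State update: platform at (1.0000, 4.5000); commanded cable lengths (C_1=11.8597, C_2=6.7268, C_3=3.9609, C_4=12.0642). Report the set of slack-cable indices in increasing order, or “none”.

cable 1: L_1 = ‖A_1−P‖ = 11.0114;  C_1 = 11.8597 → slack
cable 2: L_2 = ‖A_2−P‖ = 6.7268;  C_2 = 6.7268 → taut
cable 3: L_3 = ‖A_3−P‖ = 3.6401;  C_3 = 3.9609 → slack
cable 4: L_4 = ‖A_4−P‖ = 11.8849;  C_4 = 12.0642 → slack

1, 3, 4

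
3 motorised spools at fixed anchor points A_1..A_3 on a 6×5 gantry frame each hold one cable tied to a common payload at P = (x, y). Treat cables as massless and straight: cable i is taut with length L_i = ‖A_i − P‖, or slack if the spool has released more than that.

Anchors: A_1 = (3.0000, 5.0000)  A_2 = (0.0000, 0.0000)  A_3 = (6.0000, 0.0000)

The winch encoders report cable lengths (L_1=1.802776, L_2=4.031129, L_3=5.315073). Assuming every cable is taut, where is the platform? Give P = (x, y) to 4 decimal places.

circle eqns → linear via eq_j − eq_1; set c_j = A_j·A_j − L_j²
c_1 = 9.0000+25.0000−3.2500 = 30.7500
6.0000·x + 10.0000·y = c_1−c_2 = 47.0000
-6.0000·x + 10.0000·y = c_1−c_3 = 23.0000
solve first two rows → x=2.0000, y=3.5000

(2.0000, 3.5000)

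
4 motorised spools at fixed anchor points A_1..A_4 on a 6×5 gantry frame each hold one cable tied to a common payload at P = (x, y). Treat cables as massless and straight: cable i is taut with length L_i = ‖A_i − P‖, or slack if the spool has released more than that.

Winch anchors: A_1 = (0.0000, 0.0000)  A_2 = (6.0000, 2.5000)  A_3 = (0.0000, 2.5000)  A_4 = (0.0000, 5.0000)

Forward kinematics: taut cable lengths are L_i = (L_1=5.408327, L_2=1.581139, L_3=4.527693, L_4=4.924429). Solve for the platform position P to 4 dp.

(4.5000, 3.0000)

each cable: (A_i−P)·(A_i−P) = L_i²; let q_i = ‖A_i‖²−L_i²
q_1 = 0.0000+0.0000−29.2500 = -29.2500
row 1: -12.0000x − 5.0000y = -69.0000  (q_2=39.7500)
row 2: 0.0000x − 5.0000y = -15.0000  (q_3=-14.2500)
row 3: 0.0000x − 10.0000y = -30.0000  (q_4=0.7500)
Cramer on rows 1–2 → x = 4.5000, y = 3.0000
check cable 4: ‖A_4−P‖² = 24.2500 ≈ L_4² = 24.2500 ✓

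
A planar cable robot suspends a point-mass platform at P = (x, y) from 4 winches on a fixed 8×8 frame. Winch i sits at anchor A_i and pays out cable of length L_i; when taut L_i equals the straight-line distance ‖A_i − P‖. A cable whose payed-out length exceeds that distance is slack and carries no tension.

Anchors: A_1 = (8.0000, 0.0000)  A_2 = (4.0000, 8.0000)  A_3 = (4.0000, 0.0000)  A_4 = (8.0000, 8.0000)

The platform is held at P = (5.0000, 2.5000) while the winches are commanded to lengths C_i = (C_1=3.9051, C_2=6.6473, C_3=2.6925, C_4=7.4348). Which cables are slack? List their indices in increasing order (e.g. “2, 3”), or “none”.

i=1: geometric 3.9051 vs commanded 3.9051 ⇒ taut
i=2: geometric 5.5902 vs commanded 6.6473 ⇒ slack
i=3: geometric 2.6926 vs commanded 2.6925 ⇒ taut
i=4: geometric 6.2650 vs commanded 7.4348 ⇒ slack

2, 4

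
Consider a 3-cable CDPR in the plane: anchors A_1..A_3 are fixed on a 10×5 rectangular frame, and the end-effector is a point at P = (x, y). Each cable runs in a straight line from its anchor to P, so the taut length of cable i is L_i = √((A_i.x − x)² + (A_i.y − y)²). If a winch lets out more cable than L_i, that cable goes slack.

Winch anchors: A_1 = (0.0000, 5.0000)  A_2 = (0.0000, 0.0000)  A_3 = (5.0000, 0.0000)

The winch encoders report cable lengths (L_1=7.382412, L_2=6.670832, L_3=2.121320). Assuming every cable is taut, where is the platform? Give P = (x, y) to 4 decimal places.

expand ‖A_i−P‖²=L_i² and subtract eq 1 (q_i ≔ ‖A_i‖²−L_i²)
q_1 = 0.0000+25.0000−54.5000 = -29.5000
eq1−eq2 → [0.0000  10.0000]·P = 15.0000
eq1−eq3 → [-10.0000  10.0000]·P = -50.0000
2×2 solve → P = (6.5000, 1.5000)

(6.5000, 1.5000)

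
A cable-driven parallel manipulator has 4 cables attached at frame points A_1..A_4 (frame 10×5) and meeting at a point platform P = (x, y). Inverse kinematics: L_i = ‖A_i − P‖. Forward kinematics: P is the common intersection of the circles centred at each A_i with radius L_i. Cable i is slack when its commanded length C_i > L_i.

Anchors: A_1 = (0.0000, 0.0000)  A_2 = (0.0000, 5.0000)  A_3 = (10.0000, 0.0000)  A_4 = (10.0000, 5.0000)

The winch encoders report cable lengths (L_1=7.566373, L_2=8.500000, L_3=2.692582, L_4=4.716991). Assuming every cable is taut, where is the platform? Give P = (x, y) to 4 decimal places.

(7.5000, 1.0000)

circle eqns → linear via eq_j − eq_1; set c_j = A_j·A_j − L_j²
c_1 = 0.0000+0.0000−57.2500 = -57.2500
0.0000·x − 10.0000·y = c_1−c_2 = -10.0000
-20.0000·x + 0.0000·y = c_1−c_3 = -150.0000
-20.0000·x − 10.0000·y = c_1−c_4 = -160.0000
solve first two rows → x=7.5000, y=1.0000
check cable 4: ‖A_4−P‖² = 22.2500 ≈ L_4² = 22.2500 ✓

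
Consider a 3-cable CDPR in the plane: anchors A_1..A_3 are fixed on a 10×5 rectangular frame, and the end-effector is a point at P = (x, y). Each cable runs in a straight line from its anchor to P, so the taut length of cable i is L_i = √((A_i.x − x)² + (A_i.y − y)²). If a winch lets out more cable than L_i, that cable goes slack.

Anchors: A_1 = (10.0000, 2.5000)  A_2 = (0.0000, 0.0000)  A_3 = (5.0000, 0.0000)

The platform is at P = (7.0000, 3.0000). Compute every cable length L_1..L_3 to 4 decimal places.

L_1: Δ = A_1−P = (3.0000, -0.5000) → ‖Δ‖ = √9.2500 = 3.0414
L_2: Δ = A_2−P = (-7.0000, -3.0000) → ‖Δ‖ = √58.0000 = 7.6158
L_3: Δ = A_3−P = (-2.0000, -3.0000) → ‖Δ‖ = √13.0000 = 3.6056

(3.0414, 7.6158, 3.6056)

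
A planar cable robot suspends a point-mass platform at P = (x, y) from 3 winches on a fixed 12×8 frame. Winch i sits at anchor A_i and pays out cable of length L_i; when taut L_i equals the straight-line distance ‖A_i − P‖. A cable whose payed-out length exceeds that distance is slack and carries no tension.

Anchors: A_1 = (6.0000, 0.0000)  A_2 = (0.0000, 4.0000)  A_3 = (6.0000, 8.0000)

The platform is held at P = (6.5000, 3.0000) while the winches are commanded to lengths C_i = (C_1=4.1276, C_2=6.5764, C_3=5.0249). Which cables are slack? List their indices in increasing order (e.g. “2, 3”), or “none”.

cable 1: L_1 = ‖A_1−P‖ = 3.0414;  C_1 = 4.1276 → slack
cable 2: L_2 = ‖A_2−P‖ = 6.5765;  C_2 = 6.5764 → taut
cable 3: L_3 = ‖A_3−P‖ = 5.0249;  C_3 = 5.0249 → taut

1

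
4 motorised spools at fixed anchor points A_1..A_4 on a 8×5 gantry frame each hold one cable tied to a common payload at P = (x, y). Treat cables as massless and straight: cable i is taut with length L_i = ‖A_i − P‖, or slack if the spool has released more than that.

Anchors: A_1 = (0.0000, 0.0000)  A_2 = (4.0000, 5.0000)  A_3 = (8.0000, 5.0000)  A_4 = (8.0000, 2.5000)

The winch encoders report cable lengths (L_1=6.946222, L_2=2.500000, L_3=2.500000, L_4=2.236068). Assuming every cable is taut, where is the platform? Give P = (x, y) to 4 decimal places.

(6.0000, 3.5000)

each cable: (A_i−P)·(A_i−P) = L_i²; let c_i = ‖A_i‖²−L_i²
c_1 = 0.0000+0.0000−48.2500 = -48.2500
row 1: -8.0000x − 10.0000y = -83.0000  (c_2=34.7500)
row 2: -16.0000x − 10.0000y = -131.0000  (c_3=82.7500)
row 3: -16.0000x − 5.0000y = -113.5000  (c_4=65.2500)
Cramer on rows 1–2 → x = 6.0000, y = 3.5000
check cable 4: ‖A_4−P‖² = 5.0000 ≈ L_4² = 5.0000 ✓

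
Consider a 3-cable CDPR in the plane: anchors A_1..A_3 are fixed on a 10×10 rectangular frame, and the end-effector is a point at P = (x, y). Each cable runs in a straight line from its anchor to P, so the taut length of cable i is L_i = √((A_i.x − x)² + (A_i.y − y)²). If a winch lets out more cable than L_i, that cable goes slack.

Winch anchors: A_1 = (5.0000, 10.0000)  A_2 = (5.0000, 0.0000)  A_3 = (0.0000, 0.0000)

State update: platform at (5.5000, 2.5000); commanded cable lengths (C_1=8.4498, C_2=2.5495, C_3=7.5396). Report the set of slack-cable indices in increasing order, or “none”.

1, 3

i=1: geometric 7.5166 vs commanded 8.4498 ⇒ slack
i=2: geometric 2.5495 vs commanded 2.5495 ⇒ taut
i=3: geometric 6.0415 vs commanded 7.5396 ⇒ slack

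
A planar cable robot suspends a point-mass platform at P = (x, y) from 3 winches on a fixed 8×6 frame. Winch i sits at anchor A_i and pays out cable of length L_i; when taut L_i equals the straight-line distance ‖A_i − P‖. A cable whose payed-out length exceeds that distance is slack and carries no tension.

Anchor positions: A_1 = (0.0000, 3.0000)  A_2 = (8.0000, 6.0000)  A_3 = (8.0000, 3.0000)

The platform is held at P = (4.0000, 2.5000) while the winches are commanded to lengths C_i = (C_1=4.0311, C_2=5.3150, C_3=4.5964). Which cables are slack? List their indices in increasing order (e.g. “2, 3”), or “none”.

3

cable 1: L_1 = ‖A_1−P‖ = 4.0311;  C_1 = 4.0311 → taut
cable 2: L_2 = ‖A_2−P‖ = 5.3151;  C_2 = 5.3150 → taut
cable 3: L_3 = ‖A_3−P‖ = 4.0311;  C_3 = 4.5964 → slack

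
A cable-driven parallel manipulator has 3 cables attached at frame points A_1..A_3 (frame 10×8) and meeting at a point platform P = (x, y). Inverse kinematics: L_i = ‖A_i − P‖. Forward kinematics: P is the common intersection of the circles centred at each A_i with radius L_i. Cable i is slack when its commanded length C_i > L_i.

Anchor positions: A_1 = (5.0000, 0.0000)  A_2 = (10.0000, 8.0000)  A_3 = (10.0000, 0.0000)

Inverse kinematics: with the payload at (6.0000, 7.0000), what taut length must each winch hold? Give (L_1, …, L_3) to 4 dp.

cable 1: Δx=-1.0000, Δy=-7.0000; L_1 = √(Δx²+Δy²) = 7.0711
cable 2: Δx=4.0000, Δy=1.0000; L_2 = √(Δx²+Δy²) = 4.1231
cable 3: Δx=4.0000, Δy=-7.0000; L_3 = √(Δx²+Δy²) = 8.0623

(7.0711, 4.1231, 8.0623)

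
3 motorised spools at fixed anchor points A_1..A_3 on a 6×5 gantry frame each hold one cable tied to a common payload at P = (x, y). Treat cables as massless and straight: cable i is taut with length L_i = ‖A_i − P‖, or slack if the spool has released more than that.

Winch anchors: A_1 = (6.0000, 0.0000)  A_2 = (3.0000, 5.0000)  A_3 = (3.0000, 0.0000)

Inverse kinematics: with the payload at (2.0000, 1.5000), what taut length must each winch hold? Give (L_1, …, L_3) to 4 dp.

cable 1: Δx=4.0000, Δy=-1.5000; L_1 = √(Δx²+Δy²) = 4.2720
cable 2: Δx=1.0000, Δy=3.5000; L_2 = √(Δx²+Δy²) = 3.6401
cable 3: Δx=1.0000, Δy=-1.5000; L_3 = √(Δx²+Δy²) = 1.8028

(4.2720, 3.6401, 1.8028)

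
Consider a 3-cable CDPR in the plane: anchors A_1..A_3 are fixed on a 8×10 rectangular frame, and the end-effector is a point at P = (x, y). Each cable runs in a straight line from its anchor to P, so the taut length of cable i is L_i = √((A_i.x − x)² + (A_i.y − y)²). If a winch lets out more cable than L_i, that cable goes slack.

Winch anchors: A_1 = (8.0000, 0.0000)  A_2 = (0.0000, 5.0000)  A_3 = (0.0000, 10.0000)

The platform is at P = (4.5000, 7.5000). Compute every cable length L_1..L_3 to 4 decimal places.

(8.2765, 5.1478, 5.1478)

cable 1: Δx=3.5000, Δy=-7.5000; L_1 = √(Δx²+Δy²) = 8.2765
cable 2: Δx=-4.5000, Δy=-2.5000; L_2 = √(Δx²+Δy²) = 5.1478
cable 3: Δx=-4.5000, Δy=2.5000; L_3 = √(Δx²+Δy²) = 5.1478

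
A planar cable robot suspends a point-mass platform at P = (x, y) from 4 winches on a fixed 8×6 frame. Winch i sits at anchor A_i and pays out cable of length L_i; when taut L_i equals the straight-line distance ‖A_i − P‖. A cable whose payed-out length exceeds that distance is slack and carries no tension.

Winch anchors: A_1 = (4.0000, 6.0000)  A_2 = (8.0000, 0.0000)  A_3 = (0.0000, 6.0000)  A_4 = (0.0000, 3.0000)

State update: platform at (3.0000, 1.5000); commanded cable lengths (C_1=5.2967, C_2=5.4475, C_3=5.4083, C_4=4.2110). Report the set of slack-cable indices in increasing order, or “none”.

1, 2, 4

cable 1: L_1 = ‖A_1−P‖ = 4.6098;  C_1 = 5.2967 → slack
cable 2: L_2 = ‖A_2−P‖ = 5.2202;  C_2 = 5.4475 → slack
cable 3: L_3 = ‖A_3−P‖ = 5.4083;  C_3 = 5.4083 → taut
cable 4: L_4 = ‖A_4−P‖ = 3.3541;  C_4 = 4.2110 → slack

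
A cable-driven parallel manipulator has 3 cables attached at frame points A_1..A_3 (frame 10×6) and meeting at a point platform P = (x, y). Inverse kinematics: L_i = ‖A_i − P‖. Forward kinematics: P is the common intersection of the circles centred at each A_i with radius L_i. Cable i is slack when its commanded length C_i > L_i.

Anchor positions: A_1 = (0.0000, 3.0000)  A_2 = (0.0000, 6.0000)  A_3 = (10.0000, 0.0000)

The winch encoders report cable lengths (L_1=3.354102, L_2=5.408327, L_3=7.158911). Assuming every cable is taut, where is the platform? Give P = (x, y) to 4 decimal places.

(3.0000, 1.5000)

each cable: (A_i−P)·(A_i−P) = L_i²; let k_i = ‖A_i‖²−L_i²
k_1 = 0.0000+9.0000−11.2500 = -2.2500
row 1: 0.0000x − 6.0000y = -9.0000  (k_2=6.7500)
row 2: -20.0000x + 6.0000y = -51.0000  (k_3=48.7500)
Cramer on rows 1–2 → x = 3.0000, y = 1.5000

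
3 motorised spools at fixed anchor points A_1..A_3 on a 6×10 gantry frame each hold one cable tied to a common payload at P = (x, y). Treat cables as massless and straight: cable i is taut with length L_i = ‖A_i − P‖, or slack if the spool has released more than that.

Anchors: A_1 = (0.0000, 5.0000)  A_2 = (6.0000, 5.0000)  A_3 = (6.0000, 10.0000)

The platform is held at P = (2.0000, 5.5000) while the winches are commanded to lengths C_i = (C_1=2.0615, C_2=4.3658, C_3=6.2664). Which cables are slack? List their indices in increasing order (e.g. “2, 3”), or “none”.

cable 1: L_1 = ‖A_1−P‖ = 2.0616;  C_1 = 2.0615 → taut
cable 2: L_2 = ‖A_2−P‖ = 4.0311;  C_2 = 4.3658 → slack
cable 3: L_3 = ‖A_3−P‖ = 6.0208;  C_3 = 6.2664 → slack

2, 3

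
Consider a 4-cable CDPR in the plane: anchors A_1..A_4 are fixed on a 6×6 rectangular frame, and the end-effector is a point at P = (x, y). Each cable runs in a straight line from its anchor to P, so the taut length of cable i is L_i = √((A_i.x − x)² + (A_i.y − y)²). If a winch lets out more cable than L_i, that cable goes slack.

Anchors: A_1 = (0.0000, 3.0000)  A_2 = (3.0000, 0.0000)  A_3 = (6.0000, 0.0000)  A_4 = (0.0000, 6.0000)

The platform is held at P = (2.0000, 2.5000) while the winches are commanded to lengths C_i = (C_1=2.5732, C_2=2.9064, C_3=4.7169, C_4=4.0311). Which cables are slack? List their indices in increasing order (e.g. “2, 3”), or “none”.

1, 2

cable 1: √((-2.0000)²+(0.5000)²)=2.0616, C_1=2.5732: slack
cable 2: √((1.0000)²+(-2.5000)²)=2.6926, C_2=2.9064: slack
cable 3: √((4.0000)²+(-2.5000)²)=4.7170, C_3=4.7169: taut
cable 4: √((-2.0000)²+(3.5000)²)=4.0311, C_4=4.0311: taut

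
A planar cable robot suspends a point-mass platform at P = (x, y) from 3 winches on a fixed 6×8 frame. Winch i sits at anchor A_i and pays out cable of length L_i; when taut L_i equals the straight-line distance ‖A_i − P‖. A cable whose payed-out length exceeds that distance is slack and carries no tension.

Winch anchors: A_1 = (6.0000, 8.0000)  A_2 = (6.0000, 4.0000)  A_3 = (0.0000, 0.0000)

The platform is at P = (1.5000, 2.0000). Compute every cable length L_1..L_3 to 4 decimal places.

(7.5000, 4.9244, 2.5000)

L_1 = √((6.0000−1.5000)² + (8.0000−2.0000)²) = 7.5000
L_2 = √((6.0000−1.5000)² + (4.0000−2.0000)²) = 4.9244
L_3 = √((0.0000−1.5000)² + (0.0000−2.0000)²) = 2.5000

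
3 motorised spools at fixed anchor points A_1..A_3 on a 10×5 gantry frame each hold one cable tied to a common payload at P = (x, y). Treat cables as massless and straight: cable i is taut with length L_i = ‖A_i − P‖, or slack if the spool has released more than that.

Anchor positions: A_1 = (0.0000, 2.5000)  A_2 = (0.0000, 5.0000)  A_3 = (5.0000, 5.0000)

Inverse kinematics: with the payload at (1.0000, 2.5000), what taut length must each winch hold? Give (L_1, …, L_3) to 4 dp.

L_1: Δ = A_1−P = (-1.0000, 0.0000) → ‖Δ‖ = √1.0000 = 1.0000
L_2: Δ = A_2−P = (-1.0000, 2.5000) → ‖Δ‖ = √7.2500 = 2.6926
L_3: Δ = A_3−P = (4.0000, 2.5000) → ‖Δ‖ = √22.2500 = 4.7170

(1.0000, 2.6926, 4.7170)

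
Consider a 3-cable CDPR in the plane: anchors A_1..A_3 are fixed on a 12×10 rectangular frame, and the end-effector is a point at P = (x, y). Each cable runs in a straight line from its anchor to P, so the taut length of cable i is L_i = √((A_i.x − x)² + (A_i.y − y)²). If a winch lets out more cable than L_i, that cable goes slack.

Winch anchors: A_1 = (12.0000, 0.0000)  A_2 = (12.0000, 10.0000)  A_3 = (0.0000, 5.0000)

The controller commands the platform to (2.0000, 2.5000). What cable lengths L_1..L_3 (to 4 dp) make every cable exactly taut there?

(10.3078, 12.5000, 3.2016)

L_1 = √((12.0000−2.0000)² + (0.0000−2.5000)²) = 10.3078
L_2 = √((12.0000−2.0000)² + (10.0000−2.5000)²) = 12.5000
L_3 = √((0.0000−2.0000)² + (5.0000−2.5000)²) = 3.2016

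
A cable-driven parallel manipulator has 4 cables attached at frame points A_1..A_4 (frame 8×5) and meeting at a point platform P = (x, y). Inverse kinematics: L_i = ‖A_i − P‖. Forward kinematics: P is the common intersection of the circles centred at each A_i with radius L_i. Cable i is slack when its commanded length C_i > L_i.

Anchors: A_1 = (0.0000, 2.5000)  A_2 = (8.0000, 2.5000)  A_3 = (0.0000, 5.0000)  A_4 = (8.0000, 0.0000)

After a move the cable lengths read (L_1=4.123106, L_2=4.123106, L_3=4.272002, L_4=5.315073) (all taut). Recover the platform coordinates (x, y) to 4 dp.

each cable: (A_i−P)·(A_i−P) = L_i²; let k_i = ‖A_i‖²−L_i²
k_1 = 0.0000+6.2500−17.0000 = -10.7500
row 1: -16.0000x + 0.0000y = -64.0000  (k_2=53.2500)
row 2: 0.0000x − 5.0000y = -17.5000  (k_3=6.7500)
row 3: -16.0000x + 5.0000y = -46.5000  (k_4=35.7500)
Cramer on rows 1–2 → x = 4.0000, y = 3.5000
check cable 4: ‖A_4−P‖² = 28.2500 ≈ L_4² = 28.2500 ✓

(4.0000, 3.5000)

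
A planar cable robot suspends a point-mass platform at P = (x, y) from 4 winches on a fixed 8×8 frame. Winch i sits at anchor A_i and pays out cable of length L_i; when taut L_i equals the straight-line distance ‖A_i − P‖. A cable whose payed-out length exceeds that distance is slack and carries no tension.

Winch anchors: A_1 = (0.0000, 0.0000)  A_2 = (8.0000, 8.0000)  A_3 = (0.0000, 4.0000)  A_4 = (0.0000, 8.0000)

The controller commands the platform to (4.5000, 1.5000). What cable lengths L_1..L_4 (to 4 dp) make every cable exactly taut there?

L_1: Δ = A_1−P = (-4.5000, -1.5000) → ‖Δ‖ = √22.5000 = 4.7434
L_2: Δ = A_2−P = (3.5000, 6.5000) → ‖Δ‖ = √54.5000 = 7.3824
L_3: Δ = A_3−P = (-4.5000, 2.5000) → ‖Δ‖ = √26.5000 = 5.1478
L_4: Δ = A_4−P = (-4.5000, 6.5000) → ‖Δ‖ = √62.5000 = 7.9057

(4.7434, 7.3824, 5.1478, 7.9057)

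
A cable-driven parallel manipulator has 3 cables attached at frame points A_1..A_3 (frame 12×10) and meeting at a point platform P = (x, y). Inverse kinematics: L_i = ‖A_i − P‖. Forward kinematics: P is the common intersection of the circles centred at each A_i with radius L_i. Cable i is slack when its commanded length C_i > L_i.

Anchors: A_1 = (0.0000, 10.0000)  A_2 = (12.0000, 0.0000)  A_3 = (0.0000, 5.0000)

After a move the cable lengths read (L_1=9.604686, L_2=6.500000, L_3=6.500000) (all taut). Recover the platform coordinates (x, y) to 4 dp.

(6.0000, 2.5000)

each cable: (A_i−P)·(A_i−P) = L_i²; let c_i = ‖A_i‖²−L_i²
c_1 = 0.0000+100.0000−92.2500 = 7.7500
row 1: -24.0000x + 20.0000y = -94.0000  (c_2=101.7500)
row 2: 0.0000x + 10.0000y = 25.0000  (c_3=-17.2500)
Cramer on rows 1–2 → x = 6.0000, y = 2.5000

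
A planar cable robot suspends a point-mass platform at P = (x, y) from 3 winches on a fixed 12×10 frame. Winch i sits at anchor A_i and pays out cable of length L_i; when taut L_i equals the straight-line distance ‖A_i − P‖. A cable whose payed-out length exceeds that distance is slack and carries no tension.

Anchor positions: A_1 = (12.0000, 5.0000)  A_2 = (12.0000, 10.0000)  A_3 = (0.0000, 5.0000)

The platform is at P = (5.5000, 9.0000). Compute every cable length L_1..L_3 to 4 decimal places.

(7.6322, 6.5765, 6.8007)

L_1 = √((12.0000−5.5000)² + (5.0000−9.0000)²) = 7.6322
L_2 = √((12.0000−5.5000)² + (10.0000−9.0000)²) = 6.5765
L_3 = √((0.0000−5.5000)² + (5.0000−9.0000)²) = 6.8007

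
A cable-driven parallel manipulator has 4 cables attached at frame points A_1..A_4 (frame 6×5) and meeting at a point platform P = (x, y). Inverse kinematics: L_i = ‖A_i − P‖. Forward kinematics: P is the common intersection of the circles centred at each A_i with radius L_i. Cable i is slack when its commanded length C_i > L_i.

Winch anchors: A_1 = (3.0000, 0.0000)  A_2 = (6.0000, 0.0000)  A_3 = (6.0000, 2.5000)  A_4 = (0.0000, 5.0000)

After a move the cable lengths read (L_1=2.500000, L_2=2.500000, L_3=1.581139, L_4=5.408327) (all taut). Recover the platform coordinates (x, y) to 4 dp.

expand ‖A_i−P‖²=L_i² and subtract eq 1 (k_i ≔ ‖A_i‖²−L_i²)
k_1 = 9.0000+0.0000−6.2500 = 2.7500
eq1−eq2 → [-6.0000  0.0000]·P = -27.0000
eq1−eq3 → [-6.0000  -5.0000]·P = -37.0000
eq1−eq4 → [6.0000  -10.0000]·P = 7.0000
2×2 solve → P = (4.5000, 2.0000)
check cable 4: ‖A_4−P‖² = 29.2500 ≈ L_4² = 29.2500 ✓

(4.5000, 2.0000)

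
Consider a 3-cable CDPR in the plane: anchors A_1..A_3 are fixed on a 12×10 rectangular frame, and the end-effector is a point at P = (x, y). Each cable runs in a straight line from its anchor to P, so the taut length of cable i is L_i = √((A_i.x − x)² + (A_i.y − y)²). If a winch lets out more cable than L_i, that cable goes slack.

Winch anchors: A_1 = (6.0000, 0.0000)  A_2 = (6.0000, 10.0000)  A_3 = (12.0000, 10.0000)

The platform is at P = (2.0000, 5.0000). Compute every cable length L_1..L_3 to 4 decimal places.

(6.4031, 6.4031, 11.1803)

L_1 = √((6.0000−2.0000)² + (0.0000−5.0000)²) = 6.4031
L_2 = √((6.0000−2.0000)² + (10.0000−5.0000)²) = 6.4031
L_3 = √((12.0000−2.0000)² + (10.0000−5.0000)²) = 11.1803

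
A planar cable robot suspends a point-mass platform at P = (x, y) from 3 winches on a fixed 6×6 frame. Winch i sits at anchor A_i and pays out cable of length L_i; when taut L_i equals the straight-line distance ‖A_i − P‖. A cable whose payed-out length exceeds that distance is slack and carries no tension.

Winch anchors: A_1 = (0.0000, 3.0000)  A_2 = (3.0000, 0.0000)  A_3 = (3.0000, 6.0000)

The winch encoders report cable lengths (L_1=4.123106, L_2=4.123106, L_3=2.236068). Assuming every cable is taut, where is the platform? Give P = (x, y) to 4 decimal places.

(4.0000, 4.0000)

each cable: (A_i−P)·(A_i−P) = L_i²; let k_i = ‖A_i‖²−L_i²
k_1 = 0.0000+9.0000−17.0000 = -8.0000
row 1: -6.0000x + 6.0000y = 0.0000  (k_2=-8.0000)
row 2: -6.0000x − 6.0000y = -48.0000  (k_3=40.0000)
Cramer on rows 1–2 → x = 4.0000, y = 4.0000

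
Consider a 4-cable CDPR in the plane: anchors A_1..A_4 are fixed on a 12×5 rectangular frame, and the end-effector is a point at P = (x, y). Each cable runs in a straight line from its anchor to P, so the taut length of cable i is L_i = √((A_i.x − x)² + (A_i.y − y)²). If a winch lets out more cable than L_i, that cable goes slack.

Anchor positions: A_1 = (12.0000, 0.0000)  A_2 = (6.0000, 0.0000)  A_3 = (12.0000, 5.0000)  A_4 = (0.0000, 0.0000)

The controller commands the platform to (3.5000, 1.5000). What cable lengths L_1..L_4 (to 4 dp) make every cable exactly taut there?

L_1: Δ = A_1−P = (8.5000, -1.5000) → ‖Δ‖ = √74.5000 = 8.6313
L_2: Δ = A_2−P = (2.5000, -1.5000) → ‖Δ‖ = √8.5000 = 2.9155
L_3: Δ = A_3−P = (8.5000, 3.5000) → ‖Δ‖ = √84.5000 = 9.1924
L_4: Δ = A_4−P = (-3.5000, -1.5000) → ‖Δ‖ = √14.5000 = 3.8079

(8.6313, 2.9155, 9.1924, 3.8079)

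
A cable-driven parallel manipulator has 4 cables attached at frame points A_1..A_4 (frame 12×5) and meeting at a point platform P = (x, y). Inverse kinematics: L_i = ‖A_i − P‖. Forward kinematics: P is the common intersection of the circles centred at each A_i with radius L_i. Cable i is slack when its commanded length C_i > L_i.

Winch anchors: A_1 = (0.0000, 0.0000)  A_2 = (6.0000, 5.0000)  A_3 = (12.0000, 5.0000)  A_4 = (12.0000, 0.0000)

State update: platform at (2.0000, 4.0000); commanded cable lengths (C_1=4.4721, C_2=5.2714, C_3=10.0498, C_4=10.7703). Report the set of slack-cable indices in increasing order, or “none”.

2

cable 1: L_1 = ‖A_1−P‖ = 4.4721;  C_1 = 4.4721 → taut
cable 2: L_2 = ‖A_2−P‖ = 4.1231;  C_2 = 5.2714 → slack
cable 3: L_3 = ‖A_3−P‖ = 10.0499;  C_3 = 10.0498 → taut
cable 4: L_4 = ‖A_4−P‖ = 10.7703;  C_4 = 10.7703 → taut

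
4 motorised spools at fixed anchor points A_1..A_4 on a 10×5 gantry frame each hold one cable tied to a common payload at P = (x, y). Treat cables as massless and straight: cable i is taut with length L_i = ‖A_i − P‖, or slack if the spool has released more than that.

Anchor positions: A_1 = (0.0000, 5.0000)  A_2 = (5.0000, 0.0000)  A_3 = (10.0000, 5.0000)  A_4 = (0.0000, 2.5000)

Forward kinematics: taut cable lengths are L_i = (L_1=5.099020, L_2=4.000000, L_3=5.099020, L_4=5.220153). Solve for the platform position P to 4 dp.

(5.0000, 4.0000)

circle eqns → linear via eq_j − eq_1; set q_j = A_j·A_j − L_j²
q_1 = 0.0000+25.0000−26.0000 = -1.0000
-10.0000·x + 10.0000·y = q_1−q_2 = -10.0000
-20.0000·x + 0.0000·y = q_1−q_3 = -100.0000
0.0000·x + 5.0000·y = q_1−q_4 = 20.0000
solve first two rows → x=5.0000, y=4.0000
check cable 4: ‖A_4−P‖² = 27.2500 ≈ L_4² = 27.2500 ✓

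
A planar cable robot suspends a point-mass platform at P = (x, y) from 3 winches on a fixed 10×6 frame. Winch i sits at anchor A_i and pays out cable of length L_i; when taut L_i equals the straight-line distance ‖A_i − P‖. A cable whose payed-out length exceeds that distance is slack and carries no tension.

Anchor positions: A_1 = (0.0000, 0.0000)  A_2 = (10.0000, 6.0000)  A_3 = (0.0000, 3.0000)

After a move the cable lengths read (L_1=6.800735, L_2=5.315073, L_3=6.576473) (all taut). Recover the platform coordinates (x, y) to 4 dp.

circle eqns → linear via eq_j − eq_1; set k_j = A_j·A_j − L_j²
k_1 = 0.0000+0.0000−46.2500 = -46.2500
-20.0000·x − 12.0000·y = k_1−k_2 = -154.0000
0.0000·x − 6.0000·y = k_1−k_3 = -12.0000
solve first two rows → x=6.5000, y=2.0000

(6.5000, 2.0000)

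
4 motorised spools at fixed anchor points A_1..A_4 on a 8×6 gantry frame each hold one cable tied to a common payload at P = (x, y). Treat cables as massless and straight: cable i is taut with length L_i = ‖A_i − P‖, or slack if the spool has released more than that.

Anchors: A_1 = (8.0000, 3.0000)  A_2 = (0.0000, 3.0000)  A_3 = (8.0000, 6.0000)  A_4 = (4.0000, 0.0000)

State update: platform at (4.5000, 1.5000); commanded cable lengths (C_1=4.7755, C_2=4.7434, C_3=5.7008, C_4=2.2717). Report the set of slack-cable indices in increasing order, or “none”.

cable 1: L_1 = ‖A_1−P‖ = 3.8079;  C_1 = 4.7755 → slack
cable 2: L_2 = ‖A_2−P‖ = 4.7434;  C_2 = 4.7434 → taut
cable 3: L_3 = ‖A_3−P‖ = 5.7009;  C_3 = 5.7008 → taut
cable 4: L_4 = ‖A_4−P‖ = 1.5811;  C_4 = 2.2717 → slack

1, 4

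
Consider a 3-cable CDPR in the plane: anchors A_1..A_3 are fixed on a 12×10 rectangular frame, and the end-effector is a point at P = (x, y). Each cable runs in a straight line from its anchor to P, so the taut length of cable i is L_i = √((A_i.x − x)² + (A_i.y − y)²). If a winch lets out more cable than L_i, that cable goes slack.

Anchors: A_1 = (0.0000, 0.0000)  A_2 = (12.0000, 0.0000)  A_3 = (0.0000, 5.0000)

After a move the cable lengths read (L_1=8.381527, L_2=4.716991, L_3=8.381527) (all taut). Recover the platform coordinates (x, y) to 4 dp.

each cable: (A_i−P)·(A_i−P) = L_i²; let q_i = ‖A_i‖²−L_i²
q_1 = 0.0000+0.0000−70.2500 = -70.2500
row 1: -24.0000x + 0.0000y = -192.0000  (q_2=121.7500)
row 2: 0.0000x − 10.0000y = -25.0000  (q_3=-45.2500)
Cramer on rows 1–2 → x = 8.0000, y = 2.5000

(8.0000, 2.5000)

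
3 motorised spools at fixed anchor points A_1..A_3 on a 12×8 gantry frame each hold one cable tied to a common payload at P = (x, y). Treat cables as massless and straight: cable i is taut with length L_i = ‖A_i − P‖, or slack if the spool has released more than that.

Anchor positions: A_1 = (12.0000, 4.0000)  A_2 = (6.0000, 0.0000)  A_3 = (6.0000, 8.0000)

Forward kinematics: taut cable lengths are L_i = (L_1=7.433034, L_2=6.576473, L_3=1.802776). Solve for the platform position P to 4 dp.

circle eqns → linear via eq_j − eq_1; set k_j = A_j·A_j − L_j²
k_1 = 144.0000+16.0000−55.2500 = 104.7500
12.0000·x + 8.0000·y = k_1−k_2 = 112.0000
12.0000·x − 8.0000·y = k_1−k_3 = 8.0000
solve first two rows → x=5.0000, y=6.5000

(5.0000, 6.5000)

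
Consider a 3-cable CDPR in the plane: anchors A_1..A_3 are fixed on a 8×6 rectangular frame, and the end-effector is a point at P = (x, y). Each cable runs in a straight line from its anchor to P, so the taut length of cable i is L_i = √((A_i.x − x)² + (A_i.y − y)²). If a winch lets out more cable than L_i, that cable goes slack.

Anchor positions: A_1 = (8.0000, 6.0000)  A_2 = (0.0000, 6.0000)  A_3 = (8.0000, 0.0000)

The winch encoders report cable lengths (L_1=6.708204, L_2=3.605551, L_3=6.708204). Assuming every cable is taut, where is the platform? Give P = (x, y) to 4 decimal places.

each cable: (A_i−P)·(A_i−P) = L_i²; let k_i = ‖A_i‖²−L_i²
k_1 = 64.0000+36.0000−45.0000 = 55.0000
row 1: 16.0000x + 0.0000y = 32.0000  (k_2=23.0000)
row 2: 0.0000x + 12.0000y = 36.0000  (k_3=19.0000)
Cramer on rows 1–2 → x = 2.0000, y = 3.0000

(2.0000, 3.0000)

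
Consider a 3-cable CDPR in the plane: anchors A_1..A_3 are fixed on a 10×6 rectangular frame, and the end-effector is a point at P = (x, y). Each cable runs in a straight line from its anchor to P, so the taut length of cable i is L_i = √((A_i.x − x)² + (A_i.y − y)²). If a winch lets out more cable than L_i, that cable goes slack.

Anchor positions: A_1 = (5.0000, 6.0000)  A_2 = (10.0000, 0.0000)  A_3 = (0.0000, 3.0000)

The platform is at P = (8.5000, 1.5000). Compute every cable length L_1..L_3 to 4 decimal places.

cable 1: Δx=-3.5000, Δy=4.5000; L_1 = √(Δx²+Δy²) = 5.7009
cable 2: Δx=1.5000, Δy=-1.5000; L_2 = √(Δx²+Δy²) = 2.1213
cable 3: Δx=-8.5000, Δy=1.5000; L_3 = √(Δx²+Δy²) = 8.6313

(5.7009, 2.1213, 8.6313)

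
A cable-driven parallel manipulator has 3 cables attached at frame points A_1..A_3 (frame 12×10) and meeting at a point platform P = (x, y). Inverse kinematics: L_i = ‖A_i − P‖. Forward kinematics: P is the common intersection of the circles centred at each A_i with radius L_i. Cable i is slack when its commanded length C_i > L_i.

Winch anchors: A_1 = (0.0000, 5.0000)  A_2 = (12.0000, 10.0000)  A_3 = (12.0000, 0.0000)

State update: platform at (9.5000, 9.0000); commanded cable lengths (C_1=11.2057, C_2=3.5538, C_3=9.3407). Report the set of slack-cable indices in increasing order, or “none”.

1, 2

cable 1: √((-9.5000)²+(-4.0000)²)=10.3078, C_1=11.2057: slack
cable 2: √((2.5000)²+(1.0000)²)=2.6926, C_2=3.5538: slack
cable 3: √((2.5000)²+(-9.0000)²)=9.3408, C_3=9.3407: taut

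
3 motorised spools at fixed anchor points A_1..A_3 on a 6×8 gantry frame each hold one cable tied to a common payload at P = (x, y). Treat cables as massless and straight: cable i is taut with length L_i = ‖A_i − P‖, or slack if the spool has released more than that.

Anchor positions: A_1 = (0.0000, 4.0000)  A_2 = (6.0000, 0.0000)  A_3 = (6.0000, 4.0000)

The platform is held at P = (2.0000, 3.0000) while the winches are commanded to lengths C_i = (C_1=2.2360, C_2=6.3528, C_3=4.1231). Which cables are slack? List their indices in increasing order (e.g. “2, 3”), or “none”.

i=1: geometric 2.2361 vs commanded 2.2360 ⇒ taut
i=2: geometric 5.0000 vs commanded 6.3528 ⇒ slack
i=3: geometric 4.1231 vs commanded 4.1231 ⇒ taut

2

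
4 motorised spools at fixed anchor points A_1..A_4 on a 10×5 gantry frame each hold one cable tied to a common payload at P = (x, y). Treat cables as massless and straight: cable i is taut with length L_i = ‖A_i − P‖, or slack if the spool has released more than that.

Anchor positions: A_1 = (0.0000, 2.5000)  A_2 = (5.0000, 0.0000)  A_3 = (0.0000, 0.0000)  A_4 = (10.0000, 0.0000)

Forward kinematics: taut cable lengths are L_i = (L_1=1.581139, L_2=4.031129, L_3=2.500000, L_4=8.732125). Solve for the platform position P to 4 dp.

(1.5000, 2.0000)

each cable: (A_i−P)·(A_i−P) = L_i²; let q_i = ‖A_i‖²−L_i²
q_1 = 0.0000+6.2500−2.5000 = 3.7500
row 1: -10.0000x + 5.0000y = -5.0000  (q_2=8.7500)
row 2: 0.0000x + 5.0000y = 10.0000  (q_3=-6.2500)
row 3: -20.0000x + 5.0000y = -20.0000  (q_4=23.7500)
Cramer on rows 1–2 → x = 1.5000, y = 2.0000
check cable 4: ‖A_4−P‖² = 76.2500 ≈ L_4² = 76.2500 ✓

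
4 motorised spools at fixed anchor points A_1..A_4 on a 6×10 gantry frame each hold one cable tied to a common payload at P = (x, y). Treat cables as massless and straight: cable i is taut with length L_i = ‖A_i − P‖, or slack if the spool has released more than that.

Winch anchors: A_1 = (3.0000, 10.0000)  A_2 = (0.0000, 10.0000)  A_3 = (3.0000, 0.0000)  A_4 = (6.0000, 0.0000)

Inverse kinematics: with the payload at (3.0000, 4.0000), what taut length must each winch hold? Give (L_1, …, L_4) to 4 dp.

(6.0000, 6.7082, 4.0000, 5.0000)

L_1 = √((3.0000−3.0000)² + (10.0000−4.0000)²) = 6.0000
L_2 = √((0.0000−3.0000)² + (10.0000−4.0000)²) = 6.7082
L_3 = √((3.0000−3.0000)² + (0.0000−4.0000)²) = 4.0000
L_4 = √((6.0000−3.0000)² + (0.0000−4.0000)²) = 5.0000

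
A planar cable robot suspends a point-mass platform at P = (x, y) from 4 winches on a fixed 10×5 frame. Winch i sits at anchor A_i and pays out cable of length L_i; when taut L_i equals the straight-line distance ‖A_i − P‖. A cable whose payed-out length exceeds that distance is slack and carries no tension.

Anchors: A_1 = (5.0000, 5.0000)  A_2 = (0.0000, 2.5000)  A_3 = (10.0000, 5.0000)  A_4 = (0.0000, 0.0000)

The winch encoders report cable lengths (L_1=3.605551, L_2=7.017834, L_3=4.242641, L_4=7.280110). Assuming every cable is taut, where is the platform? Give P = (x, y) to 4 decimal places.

(7.0000, 2.0000)

each cable: (A_i−P)·(A_i−P) = L_i²; let k_i = ‖A_i‖²−L_i²
k_1 = 25.0000+25.0000−13.0000 = 37.0000
row 1: 10.0000x + 5.0000y = 80.0000  (k_2=-43.0000)
row 2: -10.0000x + 0.0000y = -70.0000  (k_3=107.0000)
row 3: 10.0000x + 10.0000y = 90.0000  (k_4=-53.0000)
Cramer on rows 1–2 → x = 7.0000, y = 2.0000
check cable 4: ‖A_4−P‖² = 53.0000 ≈ L_4² = 53.0000 ✓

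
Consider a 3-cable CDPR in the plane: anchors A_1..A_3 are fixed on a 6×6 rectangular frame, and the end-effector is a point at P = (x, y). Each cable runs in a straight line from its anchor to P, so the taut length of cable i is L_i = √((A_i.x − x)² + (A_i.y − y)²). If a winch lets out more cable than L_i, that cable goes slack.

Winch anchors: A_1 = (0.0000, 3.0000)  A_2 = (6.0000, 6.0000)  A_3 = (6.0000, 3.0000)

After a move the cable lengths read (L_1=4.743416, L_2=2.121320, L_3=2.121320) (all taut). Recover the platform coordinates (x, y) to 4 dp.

each cable: (A_i−P)·(A_i−P) = L_i²; let q_i = ‖A_i‖²−L_i²
q_1 = 0.0000+9.0000−22.5000 = -13.5000
row 1: -12.0000x − 6.0000y = -81.0000  (q_2=67.5000)
row 2: -12.0000x + 0.0000y = -54.0000  (q_3=40.5000)
Cramer on rows 1–2 → x = 4.5000, y = 4.5000

(4.5000, 4.5000)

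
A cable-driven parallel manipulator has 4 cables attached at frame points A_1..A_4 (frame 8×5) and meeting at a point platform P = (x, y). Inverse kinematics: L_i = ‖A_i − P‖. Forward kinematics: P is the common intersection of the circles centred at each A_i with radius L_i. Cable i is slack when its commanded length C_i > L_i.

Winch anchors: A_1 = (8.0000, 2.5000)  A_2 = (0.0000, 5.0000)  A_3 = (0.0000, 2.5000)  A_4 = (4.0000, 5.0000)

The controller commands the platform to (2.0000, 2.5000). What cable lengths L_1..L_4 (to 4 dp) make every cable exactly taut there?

L_1 = √((8.0000−2.0000)² + (2.5000−2.5000)²) = 6.0000
L_2 = √((0.0000−2.0000)² + (5.0000−2.5000)²) = 3.2016
L_3 = √((0.0000−2.0000)² + (2.5000−2.5000)²) = 2.0000
L_4 = √((4.0000−2.0000)² + (5.0000−2.5000)²) = 3.2016

(6.0000, 3.2016, 2.0000, 3.2016)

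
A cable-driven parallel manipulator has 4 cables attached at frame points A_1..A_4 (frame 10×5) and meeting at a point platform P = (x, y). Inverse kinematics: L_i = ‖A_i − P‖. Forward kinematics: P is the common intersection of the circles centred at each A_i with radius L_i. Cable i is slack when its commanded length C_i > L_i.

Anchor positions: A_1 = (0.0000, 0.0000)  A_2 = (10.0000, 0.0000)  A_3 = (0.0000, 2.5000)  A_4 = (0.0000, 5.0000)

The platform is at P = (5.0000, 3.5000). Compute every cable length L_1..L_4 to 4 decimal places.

(6.1033, 6.1033, 5.0990, 5.2202)

cable 1: Δx=-5.0000, Δy=-3.5000; L_1 = √(Δx²+Δy²) = 6.1033
cable 2: Δx=5.0000, Δy=-3.5000; L_2 = √(Δx²+Δy²) = 6.1033
cable 3: Δx=-5.0000, Δy=-1.0000; L_3 = √(Δx²+Δy²) = 5.0990
cable 4: Δx=-5.0000, Δy=1.5000; L_4 = √(Δx²+Δy²) = 5.2202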